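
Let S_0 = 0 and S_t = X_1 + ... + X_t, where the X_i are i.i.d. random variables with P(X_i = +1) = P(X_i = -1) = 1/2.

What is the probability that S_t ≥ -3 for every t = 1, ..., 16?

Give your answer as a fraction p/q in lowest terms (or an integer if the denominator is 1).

Let f(t,s) = #length-t paths at position s with S_1..S_t all ≥ -3.
f(t,s) = f(t-1,s-1) + f(t-1,s+1) for s ≥ -3; f(t,s) = 0 for s < -3.
t=0: f(0,0)=1
t=1: f(1,-1)=1 f(1,1)=1
t=2: f(2,-2)=1 f(2,0)=2 f(2,2)=1
t=3: f(3,-3)=1 f(3,-1)=3 f(3,1)=3 f(3,3)=1
t=4: f(4,-2)=4 f(4,0)=6 f(4,2)=4 f(4,4)=1
t=5: f(5,-3)=4 f(5,-1)=10 f(5,1)=10 f(5,3)=5 f(5,5)=1
t=6: f(6,-2)=14 f(6,0)=20 f(6,2)=15 f(6,4)=6 f(6,6)=1
t=7: f(7,-3)=14 f(7,-1)=34 f(7,1)=35 f(7,3)=21 f(7,5)=7 f(7,7)=1
t=8: f(8,-2)=48 f(8,0)=69 f(8,2)=56 f(8,4)=28 f(8,6)=8 f(8,8)=1
t=9: f(9,-3)=48 f(9,-1)=117 f(9,1)=125 f(9,3)=84 f(9,5)=36 f(9,7)=9 f(9,9)=1
t=10: f(10,-2)=165 f(10,0)=242 f(10,2)=209 f(10,4)=120 f(10,6)=45 f(10,8)=10 f(10,10)=1
t=11: f(11,-3)=165 f(11,-1)=407 f(11,1)=451 f(11,3)=329 f(11,5)=165 f(11,7)=55 f(11,9)=11 f(11,11)=1
t=12: f(12,-2)=572 f(12,0)=858 f(12,2)=780 f(12,4)=494 f(12,6)=220 f(12,8)=66 f(12,10)=12 f(12,12)=1
t=13: f(13,-3)=572 f(13,-1)=1430 f(13,1)=1638 f(13,3)=1274 f(13,5)=714 f(13,7)=286 f(13,9)=78 f(13,11)=13 f(13,13)=1
t=14: f(14,-2)=2002 f(14,0)=3068 f(14,2)=2912 f(14,4)=1988 f(14,6)=1000 f(14,8)=364 f(14,10)=91 f(14,12)=14 f(14,14)=1
t=15: f(15,-3)=2002 f(15,-1)=5070 f(15,1)=5980 f(15,3)=4900 f(15,5)=2988 f(15,7)=1364 f(15,9)=455 f(15,11)=105 f(15,13)=15 f(15,15)=1
t=16: f(16,-2)=7072 f(16,0)=11050 f(16,2)=10880 f(16,4)=7888 f(16,6)=4352 f(16,8)=1819 f(16,10)=560 f(16,12)=120 f(16,14)=16 f(16,16)=1
Σ_s f(16,s) = 43758
P = 43758/65536 = 21879/32768

Answer: 21879/32768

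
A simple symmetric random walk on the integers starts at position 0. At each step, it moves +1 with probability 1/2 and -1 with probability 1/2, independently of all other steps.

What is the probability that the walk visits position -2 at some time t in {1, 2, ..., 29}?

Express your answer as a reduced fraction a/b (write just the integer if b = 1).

Count via complement. Let g(t,s) = #length-t paths at position s with S_1..S_t all ≠ -2.
g(t,s) = g(t-1,s-1) + g(t-1,s+1) for s ≠ -2; g(t,-2) = 0.
t=0: g(0,0)=1
t=1: g(1,-1)=1 g(1,1)=1
t=2: g(2,0)=2 g(2,2)=1
t=3: g(3,-1)=2 g(3,1)=3 g(3,3)=1
t=4: g(4,0)=5 g(4,2)=4 g(4,4)=1
t=5: g(5,-1)=5 g(5,1)=9 g(5,3)=5 g(5,5)=1
t=6: g(6,0)=14 g(6,2)=14 g(6,4)=6 g(6,6)=1
t=7: g(7,-1)=14 g(7,1)=28 g(7,3)=20 g(7,5)=7 g(7,7)=1
t=8: g(8,0)=42 g(8,2)=48 g(8,4)=27 g(8,6)=8 g(8,8)=1
t=9: g(9,-1)=42 g(9,1)=90 g(9,3)=75 g(9,5)=35 g(9,7)=9 g(9,9)=1
t=10: g(10,0)=132 g(10,2)=165 g(10,4)=110 g(10,6)=44 g(10,8)=10 g(10,10)=1
t=11: g(11,-1)=132 g(11,1)=297 g(11,3)=275 g(11,5)=154 g(11,7)=54 g(11,9)=11 g(11,11)=1
t=12: g(12,0)=429 g(12,2)=572 g(12,4)=429 g(12,6)=208 g(12,8)=65 g(12,10)=12 g(12,12)=1
t=13: g(13,-1)=429 g(13,1)=1001 g(13,3)=1001 g(13,5)=637 g(13,7)=273 g(13,9)=77 g(13,11)=13 g(13,13)=1
t=14: g(14,0)=1430 g(14,2)=2002 g(14,4)=1638 g(14,6)=910 g(14,8)=350 g(14,10)=90 g(14,12)=14 g(14,14)=1
t=15: g(15,-1)=1430 g(15,1)=3432 g(15,3)=3640 g(15,5)=2548 g(15,7)=1260 g(15,9)=440 g(15,11)=104 g(15,13)=15 g(15,15)=1
t=16: g(16,0)=4862 g(16,2)=7072 g(16,4)=6188 g(16,6)=3808 g(16,8)=1700 g(16,10)=544 g(16,12)=119 g(16,14)=16 g(16,16)=1
t=17: g(17,-1)=4862 g(17,1)=11934 g(17,3)=13260 g(17,5)=9996 g(17,7)=5508 g(17,9)=2244 g(17,11)=663 g(17,13)=135 g(17,15)=17 g(17,17)=1
t=18: g(18,0)=16796 g(18,2)=25194 g(18,4)=23256 g(18,6)=15504 g(18,8)=7752 g(18,10)=2907 g(18,12)=798 g(18,14)=152 g(18,16)=18 g(18,18)=1
t=19: g(19,-1)=16796 g(19,1)=41990 g(19,3)=48450 g(19,5)=38760 g(19,7)=23256 g(19,9)=10659 g(19,11)=3705 g(19,13)=950 g(19,15)=170 g(19,17)=19 g(19,19)=1
t=20: g(20,0)=58786 g(20,2)=90440 g(20,4)=87210 g(20,6)=62016 g(20,8)=33915 g(20,10)=14364 g(20,12)=4655 g(20,14)=1120 g(20,16)=189 g(20,18)=20 g(20,20)=1
t=21: g(21,-1)=58786 g(21,1)=149226 g(21,3)=177650 g(21,5)=149226 g(21,7)=95931 g(21,9)=48279 g(21,11)=19019 g(21,13)=5775 g(21,15)=1309 g(21,17)=209 g(21,19)=21 g(21,21)=1
t=22: g(22,0)=208012 g(22,2)=326876 g(22,4)=326876 g(22,6)=245157 g(22,8)=144210 g(22,10)=67298 g(22,12)=24794 g(22,14)=7084 g(22,16)=1518 g(22,18)=230 g(22,20)=22 g(22,22)=1
t=23: g(23,-1)=208012 g(23,1)=534888 g(23,3)=653752 g(23,5)=572033 g(23,7)=389367 g(23,9)=211508 g(23,11)=92092 g(23,13)=31878 g(23,15)=8602 g(23,17)=1748 g(23,19)=252 g(23,21)=23 g(23,23)=1
t=24: g(24,0)=742900 g(24,2)=1188640 g(24,4)=1225785 g(24,6)=961400 g(24,8)=600875 g(24,10)=303600 g(24,12)=123970 g(24,14)=40480 g(24,16)=10350 g(24,18)=2000 g(24,20)=275 g(24,22)=24 g(24,24)=1
t=25: g(25,-1)=742900 g(25,1)=1931540 g(25,3)=2414425 g(25,5)=2187185 g(25,7)=1562275 g(25,9)=904475 g(25,11)=427570 g(25,13)=164450 g(25,15)=50830 g(25,17)=12350 g(25,19)=2275 g(25,21)=299 g(25,23)=25 g(25,25)=1
t=26: g(26,0)=2674440 g(26,2)=4345965 g(26,4)=4601610 g(26,6)=3749460 g(26,8)=2466750 g(26,10)=1332045 g(26,12)=592020 g(26,14)=215280 g(26,16)=63180 g(26,18)=14625 g(26,20)=2574 g(26,22)=324 g(26,24)=26 g(26,26)=1
t=27: g(27,-1)=2674440 g(27,1)=7020405 g(27,3)=8947575 g(27,5)=8351070 g(27,7)=6216210 g(27,9)=3798795 g(27,11)=1924065 g(27,13)=807300 g(27,15)=278460 g(27,17)=77805 g(27,19)=17199 g(27,21)=2898 g(27,23)=350 g(27,25)=27 g(27,27)=1
t=28: g(28,0)=9694845 g(28,2)=15967980 g(28,4)=17298645 g(28,6)=14567280 g(28,8)=10015005 g(28,10)=5722860 g(28,12)=2731365 g(28,14)=1085760 g(28,16)=356265 g(28,18)=95004 g(28,20)=20097 g(28,22)=3248 g(28,24)=377 g(28,26)=28 g(28,28)=1
t=29: g(29,-1)=9694845 g(29,1)=25662825 g(29,3)=33266625 g(29,5)=31865925 g(29,7)=24582285 g(29,9)=15737865 g(29,11)=8454225 g(29,13)=3817125 g(29,15)=1442025 g(29,17)=451269 g(29,19)=115101 g(29,21)=23345 g(29,23)=3625 g(29,25)=405 g(29,27)=29 g(29,29)=1
Paths never hitting -2: Σ_s g(29,s) = 155117520
Paths hitting -2: 2^29 - 155117520 = 381753392
P = 381753392/536870912 = 23859587/33554432

Answer: 23859587/33554432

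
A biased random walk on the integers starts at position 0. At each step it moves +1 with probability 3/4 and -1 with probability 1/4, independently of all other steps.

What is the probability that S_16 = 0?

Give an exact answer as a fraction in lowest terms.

To be at 0 after 16 steps: need exactly 8 steps of +1 and 8 of -1.
Number of such sequences: C(16,8) = 12870
Each has probability (3/4)^8 · (1/4)^8 = 6561/4294967296
P = 12870 · 6561/4294967296 = 42220035/2147483648

Answer: 42220035/2147483648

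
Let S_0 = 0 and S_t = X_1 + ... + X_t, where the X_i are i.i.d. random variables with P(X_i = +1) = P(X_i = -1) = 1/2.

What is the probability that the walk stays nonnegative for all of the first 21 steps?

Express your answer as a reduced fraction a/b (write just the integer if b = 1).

Answer: 88179/524288

Derivation:
Let f(t,s) = #length-t paths at position s with S_1..S_t all ≥ 0.
f(t,s) = f(t-1,s-1) + f(t-1,s+1) for s ≥ 0; f(t,s) = 0 for s < 0.
t=0: f(0,0)=1
t=1: f(1,1)=1
t=2: f(2,0)=1 f(2,2)=1
t=3: f(3,1)=2 f(3,3)=1
t=4: f(4,0)=2 f(4,2)=3 f(4,4)=1
t=5: f(5,1)=5 f(5,3)=4 f(5,5)=1
t=6: f(6,0)=5 f(6,2)=9 f(6,4)=5 f(6,6)=1
t=7: f(7,1)=14 f(7,3)=14 f(7,5)=6 f(7,7)=1
t=8: f(8,0)=14 f(8,2)=28 f(8,4)=20 f(8,6)=7 f(8,8)=1
t=9: f(9,1)=42 f(9,3)=48 f(9,5)=27 f(9,7)=8 f(9,9)=1
t=10: f(10,0)=42 f(10,2)=90 f(10,4)=75 f(10,6)=35 f(10,8)=9 f(10,10)=1
t=11: f(11,1)=132 f(11,3)=165 f(11,5)=110 f(11,7)=44 f(11,9)=10 f(11,11)=1
t=12: f(12,0)=132 f(12,2)=297 f(12,4)=275 f(12,6)=154 f(12,8)=54 f(12,10)=11 f(12,12)=1
t=13: f(13,1)=429 f(13,3)=572 f(13,5)=429 f(13,7)=208 f(13,9)=65 f(13,11)=12 f(13,13)=1
t=14: f(14,0)=429 f(14,2)=1001 f(14,4)=1001 f(14,6)=637 f(14,8)=273 f(14,10)=77 f(14,12)=13 f(14,14)=1
t=15: f(15,1)=1430 f(15,3)=2002 f(15,5)=1638 f(15,7)=910 f(15,9)=350 f(15,11)=90 f(15,13)=14 f(15,15)=1
t=16: f(16,0)=1430 f(16,2)=3432 f(16,4)=3640 f(16,6)=2548 f(16,8)=1260 f(16,10)=440 f(16,12)=104 f(16,14)=15 f(16,16)=1
t=17: f(17,1)=4862 f(17,3)=7072 f(17,5)=6188 f(17,7)=3808 f(17,9)=1700 f(17,11)=544 f(17,13)=119 f(17,15)=16 f(17,17)=1
t=18: f(18,0)=4862 f(18,2)=11934 f(18,4)=13260 f(18,6)=9996 f(18,8)=5508 f(18,10)=2244 f(18,12)=663 f(18,14)=135 f(18,16)=17 f(18,18)=1
t=19: f(19,1)=16796 f(19,3)=25194 f(19,5)=23256 f(19,7)=15504 f(19,9)=7752 f(19,11)=2907 f(19,13)=798 f(19,15)=152 f(19,17)=18 f(19,19)=1
t=20: f(20,0)=16796 f(20,2)=41990 f(20,4)=48450 f(20,6)=38760 f(20,8)=23256 f(20,10)=10659 f(20,12)=3705 f(20,14)=950 f(20,16)=170 f(20,18)=19 f(20,20)=1
t=21: f(21,1)=58786 f(21,3)=90440 f(21,5)=87210 f(21,7)=62016 f(21,9)=33915 f(21,11)=14364 f(21,13)=4655 f(21,15)=1120 f(21,17)=189 f(21,19)=20 f(21,21)=1
Σ_s f(21,s) = 352716
P = 352716/2097152 = 88179/524288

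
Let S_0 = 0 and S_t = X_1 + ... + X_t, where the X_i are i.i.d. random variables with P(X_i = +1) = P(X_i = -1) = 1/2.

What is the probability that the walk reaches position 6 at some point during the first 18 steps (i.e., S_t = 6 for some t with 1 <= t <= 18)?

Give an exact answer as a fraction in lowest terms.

Answer: 10949/65536

Derivation:
Count via complement. Let g(t,s) = #length-t paths at position s with S_1..S_t all ≠ 6.
g(t,s) = g(t-1,s-1) + g(t-1,s+1) for s ≠ 6; g(t,6) = 0.
t=0: g(0,0)=1
t=1: g(1,-1)=1 g(1,1)=1
t=2: g(2,-2)=1 g(2,0)=2 g(2,2)=1
t=3: g(3,-3)=1 g(3,-1)=3 g(3,1)=3 g(3,3)=1
t=4: g(4,-4)=1 g(4,-2)=4 g(4,0)=6 g(4,2)=4 g(4,4)=1
t=5: g(5,-5)=1 g(5,-3)=5 g(5,-1)=10 g(5,1)=10 g(5,3)=5 g(5,5)=1
t=6: g(6,-6)=1 g(6,-4)=6 g(6,-2)=15 g(6,0)=20 g(6,2)=15 g(6,4)=6
t=7: g(7,-7)=1 g(7,-5)=7 g(7,-3)=21 g(7,-1)=35 g(7,1)=35 g(7,3)=21 g(7,5)=6
t=8: g(8,-8)=1 g(8,-6)=8 g(8,-4)=28 g(8,-2)=56 g(8,0)=70 g(8,2)=56 g(8,4)=27
t=9: g(9,-9)=1 g(9,-7)=9 g(9,-5)=36 g(9,-3)=84 g(9,-1)=126 g(9,1)=126 g(9,3)=83 g(9,5)=27
t=10: g(10,-10)=1 g(10,-8)=10 g(10,-6)=45 g(10,-4)=120 g(10,-2)=210 g(10,0)=252 g(10,2)=209 g(10,4)=110
t=11: g(11,-11)=1 g(11,-9)=11 g(11,-7)=55 g(11,-5)=165 g(11,-3)=330 g(11,-1)=462 g(11,1)=461 g(11,3)=319 g(11,5)=110
t=12: g(12,-12)=1 g(12,-10)=12 g(12,-8)=66 g(12,-6)=220 g(12,-4)=495 g(12,-2)=792 g(12,0)=923 g(12,2)=780 g(12,4)=429
t=13: g(13,-13)=1 g(13,-11)=13 g(13,-9)=78 g(13,-7)=286 g(13,-5)=715 g(13,-3)=1287 g(13,-1)=1715 g(13,1)=1703 g(13,3)=1209 g(13,5)=429
t=14: g(14,-14)=1 g(14,-12)=14 g(14,-10)=91 g(14,-8)=364 g(14,-6)=1001 g(14,-4)=2002 g(14,-2)=3002 g(14,0)=3418 g(14,2)=2912 g(14,4)=1638
t=15: g(15,-15)=1 g(15,-13)=15 g(15,-11)=105 g(15,-9)=455 g(15,-7)=1365 g(15,-5)=3003 g(15,-3)=5004 g(15,-1)=6420 g(15,1)=6330 g(15,3)=4550 g(15,5)=1638
t=16: g(16,-16)=1 g(16,-14)=16 g(16,-12)=120 g(16,-10)=560 g(16,-8)=1820 g(16,-6)=4368 g(16,-4)=8007 g(16,-2)=11424 g(16,0)=12750 g(16,2)=10880 g(16,4)=6188
t=17: g(17,-17)=1 g(17,-15)=17 g(17,-13)=136 g(17,-11)=680 g(17,-9)=2380 g(17,-7)=6188 g(17,-5)=12375 g(17,-3)=19431 g(17,-1)=24174 g(17,1)=23630 g(17,3)=17068 g(17,5)=6188
t=18: g(18,-18)=1 g(18,-16)=18 g(18,-14)=153 g(18,-12)=816 g(18,-10)=3060 g(18,-8)=8568 g(18,-6)=18563 g(18,-4)=31806 g(18,-2)=43605 g(18,0)=47804 g(18,2)=40698 g(18,4)=23256
Paths never hitting 6: Σ_s g(18,s) = 218348
Paths hitting 6: 2^18 - 218348 = 43796
P = 43796/262144 = 10949/65536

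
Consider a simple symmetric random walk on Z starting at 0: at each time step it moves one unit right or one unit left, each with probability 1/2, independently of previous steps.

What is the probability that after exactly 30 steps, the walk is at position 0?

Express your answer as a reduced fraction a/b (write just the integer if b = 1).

To return to 0 after 30 steps: need exactly 15 steps of +1 and 15 of -1.
Favorable paths: C(30,15) = 155117520
Total paths: 2^30 = 1073741824
P = 155117520/1073741824 = 9694845/67108864

Answer: 9694845/67108864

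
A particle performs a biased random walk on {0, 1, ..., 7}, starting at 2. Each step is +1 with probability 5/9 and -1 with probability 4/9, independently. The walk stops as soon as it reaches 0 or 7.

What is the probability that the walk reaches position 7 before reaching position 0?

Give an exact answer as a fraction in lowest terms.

Biased walk: p = 5/9, q = 4/9, r = q/p = 4/5
Gambler's ruin: P(hit 7 before 0 | start at 2) = (1 - r^a)/(1 - r^N)
r^2 = 16/25; r^7 = 16384/78125
P = (1 - 16/25) / (1 - 16384/78125) = 9/25 / 61741/78125 = 28125/61741

Answer: 28125/61741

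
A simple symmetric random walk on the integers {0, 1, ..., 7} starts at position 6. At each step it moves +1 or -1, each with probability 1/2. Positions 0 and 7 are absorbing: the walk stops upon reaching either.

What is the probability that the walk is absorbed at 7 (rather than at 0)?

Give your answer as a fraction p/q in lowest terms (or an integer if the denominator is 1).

Symmetric walk (p = 1/2): the harmonic-function argument gives P(hit 7 before 0 | start at 6) = a/N.
P = 6/7 = 6/7

Answer: 6/7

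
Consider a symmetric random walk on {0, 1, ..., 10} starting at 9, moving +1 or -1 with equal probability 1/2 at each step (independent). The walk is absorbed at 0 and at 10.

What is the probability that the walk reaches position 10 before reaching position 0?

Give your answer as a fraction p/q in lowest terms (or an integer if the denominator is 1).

Answer: 9/10

Derivation:
Symmetric walk (p = 1/2): the harmonic-function argument gives P(hit 10 before 0 | start at 9) = a/N.
P = 9/10 = 9/10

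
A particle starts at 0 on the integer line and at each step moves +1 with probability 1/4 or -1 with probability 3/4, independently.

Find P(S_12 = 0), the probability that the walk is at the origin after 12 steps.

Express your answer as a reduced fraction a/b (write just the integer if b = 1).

Answer: 168399/4194304

Derivation:
To be at 0 after 12 steps: need exactly 6 steps of +1 and 6 of -1.
Number of such sequences: C(12,6) = 924
Each has probability (1/4)^6 · (3/4)^6 = 729/16777216
P = 924 · 729/16777216 = 168399/4194304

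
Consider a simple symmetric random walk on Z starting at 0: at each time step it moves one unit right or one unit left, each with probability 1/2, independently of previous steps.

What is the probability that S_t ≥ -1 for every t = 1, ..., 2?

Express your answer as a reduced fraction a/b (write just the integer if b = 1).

Let f(t,s) = #length-t paths at position s with S_1..S_t all ≥ -1.
f(t,s) = f(t-1,s-1) + f(t-1,s+1) for s ≥ -1; f(t,s) = 0 for s < -1.
t=0: f(0,0)=1
t=1: f(1,-1)=1 f(1,1)=1
t=2: f(2,0)=2 f(2,2)=1
Σ_s f(2,s) = 3
P = 3/4 = 3/4

Answer: 3/4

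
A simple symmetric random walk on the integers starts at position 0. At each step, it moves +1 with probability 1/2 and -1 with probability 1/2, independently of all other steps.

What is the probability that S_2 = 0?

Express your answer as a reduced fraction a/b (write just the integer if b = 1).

To return to 0 after 2 steps: need exactly 1 step of +1 and 1 of -1.
Favorable paths: C(2,1) = 2
Total paths: 2^2 = 4
P = 2/4 = 1/2

Answer: 1/2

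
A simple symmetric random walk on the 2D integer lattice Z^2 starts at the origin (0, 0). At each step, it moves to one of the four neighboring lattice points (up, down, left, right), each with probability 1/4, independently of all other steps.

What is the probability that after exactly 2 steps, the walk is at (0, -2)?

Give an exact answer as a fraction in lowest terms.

Let h be the number of horizontal steps (so 2-h are vertical). To end at (0,-2) need (h+0)/2 right-steps and ((2-h)-2)/2 up-steps.
Sum over h with 0 ≤ h ≤ 0, h ≡ 0 (mod 2), 2-h ≡ 0 (mod 2):
h=0: C(2,0)·C(0,0)·C(2,0) = 1·1·1 = 1
Total favorable: 1
Total paths: 4^2 = 16
P = 1/16 = 1/16

Answer: 1/16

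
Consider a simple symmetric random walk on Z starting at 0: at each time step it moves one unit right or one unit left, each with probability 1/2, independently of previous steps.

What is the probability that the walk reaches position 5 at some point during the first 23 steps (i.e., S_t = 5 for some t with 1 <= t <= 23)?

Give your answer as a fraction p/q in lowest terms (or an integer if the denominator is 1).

Count via complement. Let g(t,s) = #length-t paths at position s with S_1..S_t all ≠ 5.
g(t,s) = g(t-1,s-1) + g(t-1,s+1) for s ≠ 5; g(t,5) = 0.
t=0: g(0,0)=1
t=1: g(1,-1)=1 g(1,1)=1
t=2: g(2,-2)=1 g(2,0)=2 g(2,2)=1
t=3: g(3,-3)=1 g(3,-1)=3 g(3,1)=3 g(3,3)=1
t=4: g(4,-4)=1 g(4,-2)=4 g(4,0)=6 g(4,2)=4 g(4,4)=1
t=5: g(5,-5)=1 g(5,-3)=5 g(5,-1)=10 g(5,1)=10 g(5,3)=5
t=6: g(6,-6)=1 g(6,-4)=6 g(6,-2)=15 g(6,0)=20 g(6,2)=15 g(6,4)=5
t=7: g(7,-7)=1 g(7,-5)=7 g(7,-3)=21 g(7,-1)=35 g(7,1)=35 g(7,3)=20
t=8: g(8,-8)=1 g(8,-6)=8 g(8,-4)=28 g(8,-2)=56 g(8,0)=70 g(8,2)=55 g(8,4)=20
t=9: g(9,-9)=1 g(9,-7)=9 g(9,-5)=36 g(9,-3)=84 g(9,-1)=126 g(9,1)=125 g(9,3)=75
t=10: g(10,-10)=1 g(10,-8)=10 g(10,-6)=45 g(10,-4)=120 g(10,-2)=210 g(10,0)=251 g(10,2)=200 g(10,4)=75
t=11: g(11,-11)=1 g(11,-9)=11 g(11,-7)=55 g(11,-5)=165 g(11,-3)=330 g(11,-1)=461 g(11,1)=451 g(11,3)=275
t=12: g(12,-12)=1 g(12,-10)=12 g(12,-8)=66 g(12,-6)=220 g(12,-4)=495 g(12,-2)=791 g(12,0)=912 g(12,2)=726 g(12,4)=275
t=13: g(13,-13)=1 g(13,-11)=13 g(13,-9)=78 g(13,-7)=286 g(13,-5)=715 g(13,-3)=1286 g(13,-1)=1703 g(13,1)=1638 g(13,3)=1001
t=14: g(14,-14)=1 g(14,-12)=14 g(14,-10)=91 g(14,-8)=364 g(14,-6)=1001 g(14,-4)=2001 g(14,-2)=2989 g(14,0)=3341 g(14,2)=2639 g(14,4)=1001
t=15: g(15,-15)=1 g(15,-13)=15 g(15,-11)=105 g(15,-9)=455 g(15,-7)=1365 g(15,-5)=3002 g(15,-3)=4990 g(15,-1)=6330 g(15,1)=5980 g(15,3)=3640
t=16: g(16,-16)=1 g(16,-14)=16 g(16,-12)=120 g(16,-10)=560 g(16,-8)=1820 g(16,-6)=4367 g(16,-4)=7992 g(16,-2)=11320 g(16,0)=12310 g(16,2)=9620 g(16,4)=3640
t=17: g(17,-17)=1 g(17,-15)=17 g(17,-13)=136 g(17,-11)=680 g(17,-9)=2380 g(17,-7)=6187 g(17,-5)=12359 g(17,-3)=19312 g(17,-1)=23630 g(17,1)=21930 g(17,3)=13260
t=18: g(18,-18)=1 g(18,-16)=18 g(18,-14)=153 g(18,-12)=816 g(18,-10)=3060 g(18,-8)=8567 g(18,-6)=18546 g(18,-4)=31671 g(18,-2)=42942 g(18,0)=45560 g(18,2)=35190 g(18,4)=13260
t=19: g(19,-19)=1 g(19,-17)=19 g(19,-15)=171 g(19,-13)=969 g(19,-11)=3876 g(19,-9)=11627 g(19,-7)=27113 g(19,-5)=50217 g(19,-3)=74613 g(19,-1)=88502 g(19,1)=80750 g(19,3)=48450
t=20: g(20,-20)=1 g(20,-18)=20 g(20,-16)=190 g(20,-14)=1140 g(20,-12)=4845 g(20,-10)=15503 g(20,-8)=38740 g(20,-6)=77330 g(20,-4)=124830 g(20,-2)=163115 g(20,0)=169252 g(20,2)=129200 g(20,4)=48450
t=21: g(21,-21)=1 g(21,-19)=21 g(21,-17)=210 g(21,-15)=1330 g(21,-13)=5985 g(21,-11)=20348 g(21,-9)=54243 g(21,-7)=116070 g(21,-5)=202160 g(21,-3)=287945 g(21,-1)=332367 g(21,1)=298452 g(21,3)=177650
t=22: g(22,-22)=1 g(22,-20)=22 g(22,-18)=231 g(22,-16)=1540 g(22,-14)=7315 g(22,-12)=26333 g(22,-10)=74591 g(22,-8)=170313 g(22,-6)=318230 g(22,-4)=490105 g(22,-2)=620312 g(22,0)=630819 g(22,2)=476102 g(22,4)=177650
t=23: g(23,-23)=1 g(23,-21)=23 g(23,-19)=253 g(23,-17)=1771 g(23,-15)=8855 g(23,-13)=33648 g(23,-11)=100924 g(23,-9)=244904 g(23,-7)=488543 g(23,-5)=808335 g(23,-3)=1110417 g(23,-1)=1251131 g(23,1)=1106921 g(23,3)=653752
Paths never hitting 5: Σ_s g(23,s) = 5809478
Paths hitting 5: 2^23 - 5809478 = 2579130
P = 2579130/8388608 = 1289565/4194304

Answer: 1289565/4194304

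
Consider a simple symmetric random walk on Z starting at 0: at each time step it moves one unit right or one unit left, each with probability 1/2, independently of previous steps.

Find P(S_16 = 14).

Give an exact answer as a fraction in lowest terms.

Answer: 1/4096

Derivation:
To reach position 14 after 16 steps: need 15 steps of +1 and 1 of -1.
Favorable paths: C(16,15) = 16
Total paths: 2^16 = 65536
P = 16/65536 = 1/4096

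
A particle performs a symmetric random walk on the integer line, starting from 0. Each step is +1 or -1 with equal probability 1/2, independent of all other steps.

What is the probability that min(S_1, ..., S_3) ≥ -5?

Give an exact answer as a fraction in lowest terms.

Answer: 1

Derivation:
Let f(t,s) = #length-t paths at position s with S_1..S_t all ≥ -5.
f(t,s) = f(t-1,s-1) + f(t-1,s+1) for s ≥ -5; f(t,s) = 0 for s < -5.
t=0: f(0,0)=1
t=1: f(1,-1)=1 f(1,1)=1
t=2: f(2,-2)=1 f(2,0)=2 f(2,2)=1
t=3: f(3,-3)=1 f(3,-1)=3 f(3,1)=3 f(3,3)=1
Σ_s f(3,s) = 8
P = 8/8 = 1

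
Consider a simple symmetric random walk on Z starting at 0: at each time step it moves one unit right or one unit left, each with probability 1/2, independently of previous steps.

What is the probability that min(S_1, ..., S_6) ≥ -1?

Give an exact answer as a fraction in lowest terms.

Let f(t,s) = #length-t paths at position s with S_1..S_t all ≥ -1.
f(t,s) = f(t-1,s-1) + f(t-1,s+1) for s ≥ -1; f(t,s) = 0 for s < -1.
t=0: f(0,0)=1
t=1: f(1,-1)=1 f(1,1)=1
t=2: f(2,0)=2 f(2,2)=1
t=3: f(3,-1)=2 f(3,1)=3 f(3,3)=1
t=4: f(4,0)=5 f(4,2)=4 f(4,4)=1
t=5: f(5,-1)=5 f(5,1)=9 f(5,3)=5 f(5,5)=1
t=6: f(6,0)=14 f(6,2)=14 f(6,4)=6 f(6,6)=1
Σ_s f(6,s) = 35
P = 35/64 = 35/64

Answer: 35/64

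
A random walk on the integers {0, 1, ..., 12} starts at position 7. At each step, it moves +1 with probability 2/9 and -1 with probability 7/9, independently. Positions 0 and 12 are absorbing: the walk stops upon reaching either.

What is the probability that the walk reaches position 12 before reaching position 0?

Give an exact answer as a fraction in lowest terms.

Biased walk: p = 2/9, q = 7/9, r = q/p = 7/2
Gambler's ruin: P(hit 12 before 0 | start at 7) = (1 - r^a)/(1 - r^N)
r^7 = 823543/128; r^12 = 13841287201/4096
P = (1 - 823543/128) / (1 - 13841287201/4096) = -823415/128 / -13841283105/4096 = 5269856/2768256621

Answer: 5269856/2768256621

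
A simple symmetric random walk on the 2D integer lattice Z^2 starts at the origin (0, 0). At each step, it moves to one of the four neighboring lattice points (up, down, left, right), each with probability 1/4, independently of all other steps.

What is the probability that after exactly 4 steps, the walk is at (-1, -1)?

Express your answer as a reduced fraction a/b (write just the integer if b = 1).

Let h be the number of horizontal steps (so 4-h are vertical). To end at (-1,-1) need (h-1)/2 right-steps and ((4-h)-1)/2 up-steps.
Sum over h with 1 ≤ h ≤ 3, h ≡ 1 (mod 2), 4-h ≡ 1 (mod 2):
h=1: C(4,1)·C(1,0)·C(3,1) = 4·1·3 = 12
h=3: C(4,3)·C(3,1)·C(1,0) = 4·3·1 = 12
Total favorable: 24
Total paths: 4^4 = 256
P = 24/256 = 3/32

Answer: 3/32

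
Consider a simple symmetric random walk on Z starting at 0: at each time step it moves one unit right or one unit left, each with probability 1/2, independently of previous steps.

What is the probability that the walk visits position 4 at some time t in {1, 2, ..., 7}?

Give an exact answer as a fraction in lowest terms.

Answer: 1/8

Derivation:
Count via complement. Let g(t,s) = #length-t paths at position s with S_1..S_t all ≠ 4.
g(t,s) = g(t-1,s-1) + g(t-1,s+1) for s ≠ 4; g(t,4) = 0.
t=0: g(0,0)=1
t=1: g(1,-1)=1 g(1,1)=1
t=2: g(2,-2)=1 g(2,0)=2 g(2,2)=1
t=3: g(3,-3)=1 g(3,-1)=3 g(3,1)=3 g(3,3)=1
t=4: g(4,-4)=1 g(4,-2)=4 g(4,0)=6 g(4,2)=4
t=5: g(5,-5)=1 g(5,-3)=5 g(5,-1)=10 g(5,1)=10 g(5,3)=4
t=6: g(6,-6)=1 g(6,-4)=6 g(6,-2)=15 g(6,0)=20 g(6,2)=14
t=7: g(7,-7)=1 g(7,-5)=7 g(7,-3)=21 g(7,-1)=35 g(7,1)=34 g(7,3)=14
Paths never hitting 4: Σ_s g(7,s) = 112
Paths hitting 4: 2^7 - 112 = 16
P = 16/128 = 1/8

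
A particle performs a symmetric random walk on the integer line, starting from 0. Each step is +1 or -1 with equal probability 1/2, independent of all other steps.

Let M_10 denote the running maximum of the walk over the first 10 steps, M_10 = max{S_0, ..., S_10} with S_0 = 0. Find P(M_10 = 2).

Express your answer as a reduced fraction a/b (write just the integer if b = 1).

Let M_10 = max(S_0,...,S_10). Use the reflection principle: for j ≥ 1, #{paths with M_10 ≥ j} = #{S_10 ≥ j} + #{S_10 ≥ j+1}.
By reflection, #{M_10 ≥ 2} = #{S_10 ≥ 2} + #{S_10 ≥ 3} = 386 + 176 = 562.
#{M_10 ≥ 3} = #{S_10 ≥ 3} + #{S_10 ≥ 4} = 176 + 176 = 352.
#{M_10 = 2} = 562 - 352 = 210.
P(M_10 = 2) = 210/1024 = 105/512

Answer: 105/512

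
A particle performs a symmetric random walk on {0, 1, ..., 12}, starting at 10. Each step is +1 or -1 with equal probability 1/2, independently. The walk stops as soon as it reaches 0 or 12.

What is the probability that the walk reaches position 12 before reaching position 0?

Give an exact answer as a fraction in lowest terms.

Symmetric walk (p = 1/2): the harmonic-function argument gives P(hit 12 before 0 | start at 10) = a/N.
P = 10/12 = 5/6

Answer: 5/6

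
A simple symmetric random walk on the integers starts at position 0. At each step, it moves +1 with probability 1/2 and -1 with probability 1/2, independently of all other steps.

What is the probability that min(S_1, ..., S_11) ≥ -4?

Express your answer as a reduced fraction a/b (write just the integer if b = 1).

Answer: 1749/2048

Derivation:
Let f(t,s) = #length-t paths at position s with S_1..S_t all ≥ -4.
f(t,s) = f(t-1,s-1) + f(t-1,s+1) for s ≥ -4; f(t,s) = 0 for s < -4.
t=0: f(0,0)=1
t=1: f(1,-1)=1 f(1,1)=1
t=2: f(2,-2)=1 f(2,0)=2 f(2,2)=1
t=3: f(3,-3)=1 f(3,-1)=3 f(3,1)=3 f(3,3)=1
t=4: f(4,-4)=1 f(4,-2)=4 f(4,0)=6 f(4,2)=4 f(4,4)=1
t=5: f(5,-3)=5 f(5,-1)=10 f(5,1)=10 f(5,3)=5 f(5,5)=1
t=6: f(6,-4)=5 f(6,-2)=15 f(6,0)=20 f(6,2)=15 f(6,4)=6 f(6,6)=1
t=7: f(7,-3)=20 f(7,-1)=35 f(7,1)=35 f(7,3)=21 f(7,5)=7 f(7,7)=1
t=8: f(8,-4)=20 f(8,-2)=55 f(8,0)=70 f(8,2)=56 f(8,4)=28 f(8,6)=8 f(8,8)=1
t=9: f(9,-3)=75 f(9,-1)=125 f(9,1)=126 f(9,3)=84 f(9,5)=36 f(9,7)=9 f(9,9)=1
t=10: f(10,-4)=75 f(10,-2)=200 f(10,0)=251 f(10,2)=210 f(10,4)=120 f(10,6)=45 f(10,8)=10 f(10,10)=1
t=11: f(11,-3)=275 f(11,-1)=451 f(11,1)=461 f(11,3)=330 f(11,5)=165 f(11,7)=55 f(11,9)=11 f(11,11)=1
Σ_s f(11,s) = 1749
P = 1749/2048 = 1749/2048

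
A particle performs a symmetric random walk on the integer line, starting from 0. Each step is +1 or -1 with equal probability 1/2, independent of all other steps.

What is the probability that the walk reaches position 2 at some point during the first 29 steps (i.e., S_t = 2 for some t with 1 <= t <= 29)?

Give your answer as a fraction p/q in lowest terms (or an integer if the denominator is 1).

Count via complement. Let g(t,s) = #length-t paths at position s with S_1..S_t all ≠ 2.
g(t,s) = g(t-1,s-1) + g(t-1,s+1) for s ≠ 2; g(t,2) = 0.
t=0: g(0,0)=1
t=1: g(1,-1)=1 g(1,1)=1
t=2: g(2,-2)=1 g(2,0)=2
t=3: g(3,-3)=1 g(3,-1)=3 g(3,1)=2
t=4: g(4,-4)=1 g(4,-2)=4 g(4,0)=5
t=5: g(5,-5)=1 g(5,-3)=5 g(5,-1)=9 g(5,1)=5
t=6: g(6,-6)=1 g(6,-4)=6 g(6,-2)=14 g(6,0)=14
t=7: g(7,-7)=1 g(7,-5)=7 g(7,-3)=20 g(7,-1)=28 g(7,1)=14
t=8: g(8,-8)=1 g(8,-6)=8 g(8,-4)=27 g(8,-2)=48 g(8,0)=42
t=9: g(9,-9)=1 g(9,-7)=9 g(9,-5)=35 g(9,-3)=75 g(9,-1)=90 g(9,1)=42
t=10: g(10,-10)=1 g(10,-8)=10 g(10,-6)=44 g(10,-4)=110 g(10,-2)=165 g(10,0)=132
t=11: g(11,-11)=1 g(11,-9)=11 g(11,-7)=54 g(11,-5)=154 g(11,-3)=275 g(11,-1)=297 g(11,1)=132
t=12: g(12,-12)=1 g(12,-10)=12 g(12,-8)=65 g(12,-6)=208 g(12,-4)=429 g(12,-2)=572 g(12,0)=429
t=13: g(13,-13)=1 g(13,-11)=13 g(13,-9)=77 g(13,-7)=273 g(13,-5)=637 g(13,-3)=1001 g(13,-1)=1001 g(13,1)=429
t=14: g(14,-14)=1 g(14,-12)=14 g(14,-10)=90 g(14,-8)=350 g(14,-6)=910 g(14,-4)=1638 g(14,-2)=2002 g(14,0)=1430
t=15: g(15,-15)=1 g(15,-13)=15 g(15,-11)=104 g(15,-9)=440 g(15,-7)=1260 g(15,-5)=2548 g(15,-3)=3640 g(15,-1)=3432 g(15,1)=1430
t=16: g(16,-16)=1 g(16,-14)=16 g(16,-12)=119 g(16,-10)=544 g(16,-8)=1700 g(16,-6)=3808 g(16,-4)=6188 g(16,-2)=7072 g(16,0)=4862
t=17: g(17,-17)=1 g(17,-15)=17 g(17,-13)=135 g(17,-11)=663 g(17,-9)=2244 g(17,-7)=5508 g(17,-5)=9996 g(17,-3)=13260 g(17,-1)=11934 g(17,1)=4862
t=18: g(18,-18)=1 g(18,-16)=18 g(18,-14)=152 g(18,-12)=798 g(18,-10)=2907 g(18,-8)=7752 g(18,-6)=15504 g(18,-4)=23256 g(18,-2)=25194 g(18,0)=16796
t=19: g(19,-19)=1 g(19,-17)=19 g(19,-15)=170 g(19,-13)=950 g(19,-11)=3705 g(19,-9)=10659 g(19,-7)=23256 g(19,-5)=38760 g(19,-3)=48450 g(19,-1)=41990 g(19,1)=16796
t=20: g(20,-20)=1 g(20,-18)=20 g(20,-16)=189 g(20,-14)=1120 g(20,-12)=4655 g(20,-10)=14364 g(20,-8)=33915 g(20,-6)=62016 g(20,-4)=87210 g(20,-2)=90440 g(20,0)=58786
t=21: g(21,-21)=1 g(21,-19)=21 g(21,-17)=209 g(21,-15)=1309 g(21,-13)=5775 g(21,-11)=19019 g(21,-9)=48279 g(21,-7)=95931 g(21,-5)=149226 g(21,-3)=177650 g(21,-1)=149226 g(21,1)=58786
t=22: g(22,-22)=1 g(22,-20)=22 g(22,-18)=230 g(22,-16)=1518 g(22,-14)=7084 g(22,-12)=24794 g(22,-10)=67298 g(22,-8)=144210 g(22,-6)=245157 g(22,-4)=326876 g(22,-2)=326876 g(22,0)=208012
t=23: g(23,-23)=1 g(23,-21)=23 g(23,-19)=252 g(23,-17)=1748 g(23,-15)=8602 g(23,-13)=31878 g(23,-11)=92092 g(23,-9)=211508 g(23,-7)=389367 g(23,-5)=572033 g(23,-3)=653752 g(23,-1)=534888 g(23,1)=208012
t=24: g(24,-24)=1 g(24,-22)=24 g(24,-20)=275 g(24,-18)=2000 g(24,-16)=10350 g(24,-14)=40480 g(24,-12)=123970 g(24,-10)=303600 g(24,-8)=600875 g(24,-6)=961400 g(24,-4)=1225785 g(24,-2)=1188640 g(24,0)=742900
t=25: g(25,-25)=1 g(25,-23)=25 g(25,-21)=299 g(25,-19)=2275 g(25,-17)=12350 g(25,-15)=50830 g(25,-13)=164450 g(25,-11)=427570 g(25,-9)=904475 g(25,-7)=1562275 g(25,-5)=2187185 g(25,-3)=2414425 g(25,-1)=1931540 g(25,1)=742900
t=26: g(26,-26)=1 g(26,-24)=26 g(26,-22)=324 g(26,-20)=2574 g(26,-18)=14625 g(26,-16)=63180 g(26,-14)=215280 g(26,-12)=592020 g(26,-10)=1332045 g(26,-8)=2466750 g(26,-6)=3749460 g(26,-4)=4601610 g(26,-2)=4345965 g(26,0)=2674440
t=27: g(27,-27)=1 g(27,-25)=27 g(27,-23)=350 g(27,-21)=2898 g(27,-19)=17199 g(27,-17)=77805 g(27,-15)=278460 g(27,-13)=807300 g(27,-11)=1924065 g(27,-9)=3798795 g(27,-7)=6216210 g(27,-5)=8351070 g(27,-3)=8947575 g(27,-1)=7020405 g(27,1)=2674440
t=28: g(28,-28)=1 g(28,-26)=28 g(28,-24)=377 g(28,-22)=3248 g(28,-20)=20097 g(28,-18)=95004 g(28,-16)=356265 g(28,-14)=1085760 g(28,-12)=2731365 g(28,-10)=5722860 g(28,-8)=10015005 g(28,-6)=14567280 g(28,-4)=17298645 g(28,-2)=15967980 g(28,0)=9694845
t=29: g(29,-29)=1 g(29,-27)=29 g(29,-25)=405 g(29,-23)=3625 g(29,-21)=23345 g(29,-19)=115101 g(29,-17)=451269 g(29,-15)=1442025 g(29,-13)=3817125 g(29,-11)=8454225 g(29,-9)=15737865 g(29,-7)=24582285 g(29,-5)=31865925 g(29,-3)=33266625 g(29,-1)=25662825 g(29,1)=9694845
Paths never hitting 2: Σ_s g(29,s) = 155117520
Paths hitting 2: 2^29 - 155117520 = 381753392
P = 381753392/536870912 = 23859587/33554432

Answer: 23859587/33554432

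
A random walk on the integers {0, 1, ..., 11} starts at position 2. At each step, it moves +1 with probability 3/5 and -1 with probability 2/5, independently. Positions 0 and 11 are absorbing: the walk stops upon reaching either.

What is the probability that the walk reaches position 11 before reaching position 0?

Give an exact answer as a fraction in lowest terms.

Biased walk: p = 3/5, q = 2/5, r = q/p = 2/3
Gambler's ruin: P(hit 11 before 0 | start at 2) = (1 - r^a)/(1 - r^N)
r^2 = 4/9; r^11 = 2048/177147
P = (1 - 4/9) / (1 - 2048/177147) = 5/9 / 175099/177147 = 98415/175099

Answer: 98415/175099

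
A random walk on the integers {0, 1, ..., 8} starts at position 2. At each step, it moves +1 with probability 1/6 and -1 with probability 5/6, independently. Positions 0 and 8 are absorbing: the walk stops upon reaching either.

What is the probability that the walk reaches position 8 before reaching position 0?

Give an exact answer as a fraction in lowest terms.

Answer: 1/16276

Derivation:
Biased walk: p = 1/6, q = 5/6, r = q/p = 5
Gambler's ruin: P(hit 8 before 0 | start at 2) = (1 - r^a)/(1 - r^N)
r^2 = 25; r^8 = 390625
P = (1 - 25) / (1 - 390625) = -24 / -390624 = 1/16276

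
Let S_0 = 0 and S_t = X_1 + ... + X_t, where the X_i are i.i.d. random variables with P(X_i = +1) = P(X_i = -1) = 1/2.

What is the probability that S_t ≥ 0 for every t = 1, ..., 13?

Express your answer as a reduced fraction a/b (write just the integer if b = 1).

Let f(t,s) = #length-t paths at position s with S_1..S_t all ≥ 0.
f(t,s) = f(t-1,s-1) + f(t-1,s+1) for s ≥ 0; f(t,s) = 0 for s < 0.
t=0: f(0,0)=1
t=1: f(1,1)=1
t=2: f(2,0)=1 f(2,2)=1
t=3: f(3,1)=2 f(3,3)=1
t=4: f(4,0)=2 f(4,2)=3 f(4,4)=1
t=5: f(5,1)=5 f(5,3)=4 f(5,5)=1
t=6: f(6,0)=5 f(6,2)=9 f(6,4)=5 f(6,6)=1
t=7: f(7,1)=14 f(7,3)=14 f(7,5)=6 f(7,7)=1
t=8: f(8,0)=14 f(8,2)=28 f(8,4)=20 f(8,6)=7 f(8,8)=1
t=9: f(9,1)=42 f(9,3)=48 f(9,5)=27 f(9,7)=8 f(9,9)=1
t=10: f(10,0)=42 f(10,2)=90 f(10,4)=75 f(10,6)=35 f(10,8)=9 f(10,10)=1
t=11: f(11,1)=132 f(11,3)=165 f(11,5)=110 f(11,7)=44 f(11,9)=10 f(11,11)=1
t=12: f(12,0)=132 f(12,2)=297 f(12,4)=275 f(12,6)=154 f(12,8)=54 f(12,10)=11 f(12,12)=1
t=13: f(13,1)=429 f(13,3)=572 f(13,5)=429 f(13,7)=208 f(13,9)=65 f(13,11)=12 f(13,13)=1
Σ_s f(13,s) = 1716
P = 1716/8192 = 429/2048

Answer: 429/2048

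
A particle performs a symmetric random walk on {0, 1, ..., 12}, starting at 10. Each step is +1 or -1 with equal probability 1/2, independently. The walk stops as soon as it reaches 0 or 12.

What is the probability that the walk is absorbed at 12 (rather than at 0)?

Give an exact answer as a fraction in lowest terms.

Symmetric walk (p = 1/2): the harmonic-function argument gives P(hit 12 before 0 | start at 10) = a/N.
P = 10/12 = 5/6

Answer: 5/6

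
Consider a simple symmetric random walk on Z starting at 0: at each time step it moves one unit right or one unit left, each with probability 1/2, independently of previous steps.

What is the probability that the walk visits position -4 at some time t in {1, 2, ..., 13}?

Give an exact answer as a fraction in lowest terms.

Answer: 1093/4096

Derivation:
Count via complement. Let g(t,s) = #length-t paths at position s with S_1..S_t all ≠ -4.
g(t,s) = g(t-1,s-1) + g(t-1,s+1) for s ≠ -4; g(t,-4) = 0.
t=0: g(0,0)=1
t=1: g(1,-1)=1 g(1,1)=1
t=2: g(2,-2)=1 g(2,0)=2 g(2,2)=1
t=3: g(3,-3)=1 g(3,-1)=3 g(3,1)=3 g(3,3)=1
t=4: g(4,-2)=4 g(4,0)=6 g(4,2)=4 g(4,4)=1
t=5: g(5,-3)=4 g(5,-1)=10 g(5,1)=10 g(5,3)=5 g(5,5)=1
t=6: g(6,-2)=14 g(6,0)=20 g(6,2)=15 g(6,4)=6 g(6,6)=1
t=7: g(7,-3)=14 g(7,-1)=34 g(7,1)=35 g(7,3)=21 g(7,5)=7 g(7,7)=1
t=8: g(8,-2)=48 g(8,0)=69 g(8,2)=56 g(8,4)=28 g(8,6)=8 g(8,8)=1
t=9: g(9,-3)=48 g(9,-1)=117 g(9,1)=125 g(9,3)=84 g(9,5)=36 g(9,7)=9 g(9,9)=1
t=10: g(10,-2)=165 g(10,0)=242 g(10,2)=209 g(10,4)=120 g(10,6)=45 g(10,8)=10 g(10,10)=1
t=11: g(11,-3)=165 g(11,-1)=407 g(11,1)=451 g(11,3)=329 g(11,5)=165 g(11,7)=55 g(11,9)=11 g(11,11)=1
t=12: g(12,-2)=572 g(12,0)=858 g(12,2)=780 g(12,4)=494 g(12,6)=220 g(12,8)=66 g(12,10)=12 g(12,12)=1
t=13: g(13,-3)=572 g(13,-1)=1430 g(13,1)=1638 g(13,3)=1274 g(13,5)=714 g(13,7)=286 g(13,9)=78 g(13,11)=13 g(13,13)=1
Paths never hitting -4: Σ_s g(13,s) = 6006
Paths hitting -4: 2^13 - 6006 = 2186
P = 2186/8192 = 1093/4096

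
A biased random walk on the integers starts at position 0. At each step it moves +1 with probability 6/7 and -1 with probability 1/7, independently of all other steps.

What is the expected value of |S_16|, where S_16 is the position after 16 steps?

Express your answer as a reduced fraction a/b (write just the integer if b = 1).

Answer: 379821167488720/33232930569601

Derivation:
S_16 takes values m ≡ 0 (mod 2) with |m| ≤ 16; P(S_16=m) = C(16,(16+m)/2) · (6/7)^((16+m)/2) · (1/7)^((16-m)/2).
Distribution: P(S=-16)=1/33232930569601, P(S=-14)=96/33232930569601, P(S=-12)=4320/33232930569601, P(S=-10)=17280/4747561509943, P(S=-8)=336960/4747561509943, P(S=-6)=4852224/4747561509943, P(S=-4)=53374464/4747561509943, P(S=-2)=3202467840/33232930569601, P(S=0)=21616657920/33232930569601, P(S=2)=115288842240/33232930569601, P(S=4)=69173305344/4747561509943, P(S=6)=226385362944/4747561509943, P(S=8)=565963407360/4747561509943, P(S=10)=1044855521280/4747561509943, P(S=12)=9403699691520/33232930569601, P(S=14)=7522959753216/33232930569601, P(S=16)=2821109907456/33232930569601
E[|S_16|] = Σ_m |m|·P(S_16=m) = 379821167488720/33232930569601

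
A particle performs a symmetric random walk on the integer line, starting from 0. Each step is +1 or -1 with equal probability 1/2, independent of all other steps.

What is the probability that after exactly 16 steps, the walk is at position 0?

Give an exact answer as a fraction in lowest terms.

To return to 0 after 16 steps: need exactly 8 steps of +1 and 8 of -1.
Favorable paths: C(16,8) = 12870
Total paths: 2^16 = 65536
P = 12870/65536 = 6435/32768

Answer: 6435/32768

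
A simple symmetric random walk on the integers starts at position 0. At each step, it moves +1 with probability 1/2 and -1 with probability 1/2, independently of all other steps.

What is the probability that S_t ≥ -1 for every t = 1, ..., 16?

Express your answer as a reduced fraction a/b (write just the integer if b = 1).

Let f(t,s) = #length-t paths at position s with S_1..S_t all ≥ -1.
f(t,s) = f(t-1,s-1) + f(t-1,s+1) for s ≥ -1; f(t,s) = 0 for s < -1.
t=0: f(0,0)=1
t=1: f(1,-1)=1 f(1,1)=1
t=2: f(2,0)=2 f(2,2)=1
t=3: f(3,-1)=2 f(3,1)=3 f(3,3)=1
t=4: f(4,0)=5 f(4,2)=4 f(4,4)=1
t=5: f(5,-1)=5 f(5,1)=9 f(5,3)=5 f(5,5)=1
t=6: f(6,0)=14 f(6,2)=14 f(6,4)=6 f(6,6)=1
t=7: f(7,-1)=14 f(7,1)=28 f(7,3)=20 f(7,5)=7 f(7,7)=1
t=8: f(8,0)=42 f(8,2)=48 f(8,4)=27 f(8,6)=8 f(8,8)=1
t=9: f(9,-1)=42 f(9,1)=90 f(9,3)=75 f(9,5)=35 f(9,7)=9 f(9,9)=1
t=10: f(10,0)=132 f(10,2)=165 f(10,4)=110 f(10,6)=44 f(10,8)=10 f(10,10)=1
t=11: f(11,-1)=132 f(11,1)=297 f(11,3)=275 f(11,5)=154 f(11,7)=54 f(11,9)=11 f(11,11)=1
t=12: f(12,0)=429 f(12,2)=572 f(12,4)=429 f(12,6)=208 f(12,8)=65 f(12,10)=12 f(12,12)=1
t=13: f(13,-1)=429 f(13,1)=1001 f(13,3)=1001 f(13,5)=637 f(13,7)=273 f(13,9)=77 f(13,11)=13 f(13,13)=1
t=14: f(14,0)=1430 f(14,2)=2002 f(14,4)=1638 f(14,6)=910 f(14,8)=350 f(14,10)=90 f(14,12)=14 f(14,14)=1
t=15: f(15,-1)=1430 f(15,1)=3432 f(15,3)=3640 f(15,5)=2548 f(15,7)=1260 f(15,9)=440 f(15,11)=104 f(15,13)=15 f(15,15)=1
t=16: f(16,0)=4862 f(16,2)=7072 f(16,4)=6188 f(16,6)=3808 f(16,8)=1700 f(16,10)=544 f(16,12)=119 f(16,14)=16 f(16,16)=1
Σ_s f(16,s) = 24310
P = 24310/65536 = 12155/32768

Answer: 12155/32768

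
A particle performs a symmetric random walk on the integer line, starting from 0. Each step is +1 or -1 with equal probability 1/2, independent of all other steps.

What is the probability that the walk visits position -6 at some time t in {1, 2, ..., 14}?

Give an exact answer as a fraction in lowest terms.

Answer: 1941/16384

Derivation:
Count via complement. Let g(t,s) = #length-t paths at position s with S_1..S_t all ≠ -6.
g(t,s) = g(t-1,s-1) + g(t-1,s+1) for s ≠ -6; g(t,-6) = 0.
t=0: g(0,0)=1
t=1: g(1,-1)=1 g(1,1)=1
t=2: g(2,-2)=1 g(2,0)=2 g(2,2)=1
t=3: g(3,-3)=1 g(3,-1)=3 g(3,1)=3 g(3,3)=1
t=4: g(4,-4)=1 g(4,-2)=4 g(4,0)=6 g(4,2)=4 g(4,4)=1
t=5: g(5,-5)=1 g(5,-3)=5 g(5,-1)=10 g(5,1)=10 g(5,3)=5 g(5,5)=1
t=6: g(6,-4)=6 g(6,-2)=15 g(6,0)=20 g(6,2)=15 g(6,4)=6 g(6,6)=1
t=7: g(7,-5)=6 g(7,-3)=21 g(7,-1)=35 g(7,1)=35 g(7,3)=21 g(7,5)=7 g(7,7)=1
t=8: g(8,-4)=27 g(8,-2)=56 g(8,0)=70 g(8,2)=56 g(8,4)=28 g(8,6)=8 g(8,8)=1
t=9: g(9,-5)=27 g(9,-3)=83 g(9,-1)=126 g(9,1)=126 g(9,3)=84 g(9,5)=36 g(9,7)=9 g(9,9)=1
t=10: g(10,-4)=110 g(10,-2)=209 g(10,0)=252 g(10,2)=210 g(10,4)=120 g(10,6)=45 g(10,8)=10 g(10,10)=1
t=11: g(11,-5)=110 g(11,-3)=319 g(11,-1)=461 g(11,1)=462 g(11,3)=330 g(11,5)=165 g(11,7)=55 g(11,9)=11 g(11,11)=1
t=12: g(12,-4)=429 g(12,-2)=780 g(12,0)=923 g(12,2)=792 g(12,4)=495 g(12,6)=220 g(12,8)=66 g(12,10)=12 g(12,12)=1
t=13: g(13,-5)=429 g(13,-3)=1209 g(13,-1)=1703 g(13,1)=1715 g(13,3)=1287 g(13,5)=715 g(13,7)=286 g(13,9)=78 g(13,11)=13 g(13,13)=1
t=14: g(14,-4)=1638 g(14,-2)=2912 g(14,0)=3418 g(14,2)=3002 g(14,4)=2002 g(14,6)=1001 g(14,8)=364 g(14,10)=91 g(14,12)=14 g(14,14)=1
Paths never hitting -6: Σ_s g(14,s) = 14443
Paths hitting -6: 2^14 - 14443 = 1941
P = 1941/16384 = 1941/16384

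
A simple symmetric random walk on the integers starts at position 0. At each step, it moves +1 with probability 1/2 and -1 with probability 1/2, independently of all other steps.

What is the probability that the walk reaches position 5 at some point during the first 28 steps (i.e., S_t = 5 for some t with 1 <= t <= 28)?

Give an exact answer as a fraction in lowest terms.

Count via complement. Let g(t,s) = #length-t paths at position s with S_1..S_t all ≠ 5.
g(t,s) = g(t-1,s-1) + g(t-1,s+1) for s ≠ 5; g(t,5) = 0.
t=0: g(0,0)=1
t=1: g(1,-1)=1 g(1,1)=1
t=2: g(2,-2)=1 g(2,0)=2 g(2,2)=1
t=3: g(3,-3)=1 g(3,-1)=3 g(3,1)=3 g(3,3)=1
t=4: g(4,-4)=1 g(4,-2)=4 g(4,0)=6 g(4,2)=4 g(4,4)=1
t=5: g(5,-5)=1 g(5,-3)=5 g(5,-1)=10 g(5,1)=10 g(5,3)=5
t=6: g(6,-6)=1 g(6,-4)=6 g(6,-2)=15 g(6,0)=20 g(6,2)=15 g(6,4)=5
t=7: g(7,-7)=1 g(7,-5)=7 g(7,-3)=21 g(7,-1)=35 g(7,1)=35 g(7,3)=20
t=8: g(8,-8)=1 g(8,-6)=8 g(8,-4)=28 g(8,-2)=56 g(8,0)=70 g(8,2)=55 g(8,4)=20
t=9: g(9,-9)=1 g(9,-7)=9 g(9,-5)=36 g(9,-3)=84 g(9,-1)=126 g(9,1)=125 g(9,3)=75
t=10: g(10,-10)=1 g(10,-8)=10 g(10,-6)=45 g(10,-4)=120 g(10,-2)=210 g(10,0)=251 g(10,2)=200 g(10,4)=75
t=11: g(11,-11)=1 g(11,-9)=11 g(11,-7)=55 g(11,-5)=165 g(11,-3)=330 g(11,-1)=461 g(11,1)=451 g(11,3)=275
t=12: g(12,-12)=1 g(12,-10)=12 g(12,-8)=66 g(12,-6)=220 g(12,-4)=495 g(12,-2)=791 g(12,0)=912 g(12,2)=726 g(12,4)=275
t=13: g(13,-13)=1 g(13,-11)=13 g(13,-9)=78 g(13,-7)=286 g(13,-5)=715 g(13,-3)=1286 g(13,-1)=1703 g(13,1)=1638 g(13,3)=1001
t=14: g(14,-14)=1 g(14,-12)=14 g(14,-10)=91 g(14,-8)=364 g(14,-6)=1001 g(14,-4)=2001 g(14,-2)=2989 g(14,0)=3341 g(14,2)=2639 g(14,4)=1001
t=15: g(15,-15)=1 g(15,-13)=15 g(15,-11)=105 g(15,-9)=455 g(15,-7)=1365 g(15,-5)=3002 g(15,-3)=4990 g(15,-1)=6330 g(15,1)=5980 g(15,3)=3640
t=16: g(16,-16)=1 g(16,-14)=16 g(16,-12)=120 g(16,-10)=560 g(16,-8)=1820 g(16,-6)=4367 g(16,-4)=7992 g(16,-2)=11320 g(16,0)=12310 g(16,2)=9620 g(16,4)=3640
t=17: g(17,-17)=1 g(17,-15)=17 g(17,-13)=136 g(17,-11)=680 g(17,-9)=2380 g(17,-7)=6187 g(17,-5)=12359 g(17,-3)=19312 g(17,-1)=23630 g(17,1)=21930 g(17,3)=13260
t=18: g(18,-18)=1 g(18,-16)=18 g(18,-14)=153 g(18,-12)=816 g(18,-10)=3060 g(18,-8)=8567 g(18,-6)=18546 g(18,-4)=31671 g(18,-2)=42942 g(18,0)=45560 g(18,2)=35190 g(18,4)=13260
t=19: g(19,-19)=1 g(19,-17)=19 g(19,-15)=171 g(19,-13)=969 g(19,-11)=3876 g(19,-9)=11627 g(19,-7)=27113 g(19,-5)=50217 g(19,-3)=74613 g(19,-1)=88502 g(19,1)=80750 g(19,3)=48450
t=20: g(20,-20)=1 g(20,-18)=20 g(20,-16)=190 g(20,-14)=1140 g(20,-12)=4845 g(20,-10)=15503 g(20,-8)=38740 g(20,-6)=77330 g(20,-4)=124830 g(20,-2)=163115 g(20,0)=169252 g(20,2)=129200 g(20,4)=48450
t=21: g(21,-21)=1 g(21,-19)=21 g(21,-17)=210 g(21,-15)=1330 g(21,-13)=5985 g(21,-11)=20348 g(21,-9)=54243 g(21,-7)=116070 g(21,-5)=202160 g(21,-3)=287945 g(21,-1)=332367 g(21,1)=298452 g(21,3)=177650
t=22: g(22,-22)=1 g(22,-20)=22 g(22,-18)=231 g(22,-16)=1540 g(22,-14)=7315 g(22,-12)=26333 g(22,-10)=74591 g(22,-8)=170313 g(22,-6)=318230 g(22,-4)=490105 g(22,-2)=620312 g(22,0)=630819 g(22,2)=476102 g(22,4)=177650
t=23: g(23,-23)=1 g(23,-21)=23 g(23,-19)=253 g(23,-17)=1771 g(23,-15)=8855 g(23,-13)=33648 g(23,-11)=100924 g(23,-9)=244904 g(23,-7)=488543 g(23,-5)=808335 g(23,-3)=1110417 g(23,-1)=1251131 g(23,1)=1106921 g(23,3)=653752
t=24: g(24,-24)=1 g(24,-22)=24 g(24,-20)=276 g(24,-18)=2024 g(24,-16)=10626 g(24,-14)=42503 g(24,-12)=134572 g(24,-10)=345828 g(24,-8)=733447 g(24,-6)=1296878 g(24,-4)=1918752 g(24,-2)=2361548 g(24,0)=2358052 g(24,2)=1760673 g(24,4)=653752
t=25: g(25,-25)=1 g(25,-23)=25 g(25,-21)=300 g(25,-19)=2300 g(25,-17)=12650 g(25,-15)=53129 g(25,-13)=177075 g(25,-11)=480400 g(25,-9)=1079275 g(25,-7)=2030325 g(25,-5)=3215630 g(25,-3)=4280300 g(25,-1)=4719600 g(25,1)=4118725 g(25,3)=2414425
t=26: g(26,-26)=1 g(26,-24)=26 g(26,-22)=325 g(26,-20)=2600 g(26,-18)=14950 g(26,-16)=65779 g(26,-14)=230204 g(26,-12)=657475 g(26,-10)=1559675 g(26,-8)=3109600 g(26,-6)=5245955 g(26,-4)=7495930 g(26,-2)=8999900 g(26,0)=8838325 g(26,2)=6533150 g(26,4)=2414425
t=27: g(27,-27)=1 g(27,-25)=27 g(27,-23)=351 g(27,-21)=2925 g(27,-19)=17550 g(27,-17)=80729 g(27,-15)=295983 g(27,-13)=887679 g(27,-11)=2217150 g(27,-9)=4669275 g(27,-7)=8355555 g(27,-5)=12741885 g(27,-3)=16495830 g(27,-1)=17838225 g(27,1)=15371475 g(27,3)=8947575
t=28: g(28,-28)=1 g(28,-26)=28 g(28,-24)=378 g(28,-22)=3276 g(28,-20)=20475 g(28,-18)=98279 g(28,-16)=376712 g(28,-14)=1183662 g(28,-12)=3104829 g(28,-10)=6886425 g(28,-8)=13024830 g(28,-6)=21097440 g(28,-4)=29237715 g(28,-2)=34334055 g(28,0)=33209700 g(28,2)=24319050 g(28,4)=8947575
Paths never hitting 5: Σ_s g(28,s) = 175844430
Paths hitting 5: 2^28 - 175844430 = 92591026
P = 92591026/268435456 = 46295513/134217728

Answer: 46295513/134217728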